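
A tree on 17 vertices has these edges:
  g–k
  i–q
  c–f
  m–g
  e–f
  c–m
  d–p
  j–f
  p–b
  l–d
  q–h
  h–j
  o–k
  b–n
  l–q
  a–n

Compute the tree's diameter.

Starting from a, a farthest node is o at distance 14.
One longest path: a – n – b – p – d – l – q – h – j – f – c – m – g – k – o.
So the diameter is 14.

14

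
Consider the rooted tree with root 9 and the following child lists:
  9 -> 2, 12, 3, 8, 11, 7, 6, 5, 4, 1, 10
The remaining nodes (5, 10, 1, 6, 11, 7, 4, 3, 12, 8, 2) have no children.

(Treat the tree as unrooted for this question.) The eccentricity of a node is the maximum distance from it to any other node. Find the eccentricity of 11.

2

A farthest node from 11 is 7 (2, 1, 6, 5, 12, 3, 8, 4, 10 also at distance 2).
The path 11 – 9 – 7 has 2 edges.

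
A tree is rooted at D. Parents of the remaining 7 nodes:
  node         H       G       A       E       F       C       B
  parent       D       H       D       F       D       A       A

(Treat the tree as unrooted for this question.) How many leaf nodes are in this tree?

The leaves are B, C, E, G.
That is 4 leaves.

4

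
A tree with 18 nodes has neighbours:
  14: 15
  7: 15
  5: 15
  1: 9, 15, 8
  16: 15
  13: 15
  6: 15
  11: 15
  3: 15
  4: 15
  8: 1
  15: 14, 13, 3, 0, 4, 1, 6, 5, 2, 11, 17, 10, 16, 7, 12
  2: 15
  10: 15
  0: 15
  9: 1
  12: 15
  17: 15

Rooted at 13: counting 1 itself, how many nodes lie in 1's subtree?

3

Descendants of 1 (including itself): 1, 9, 8. That's 3.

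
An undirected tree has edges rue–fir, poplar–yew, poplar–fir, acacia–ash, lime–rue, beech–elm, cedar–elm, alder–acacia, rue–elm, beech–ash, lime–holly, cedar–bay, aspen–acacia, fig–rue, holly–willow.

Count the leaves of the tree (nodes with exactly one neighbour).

6

The leaves are alder, aspen, bay, fig, willow, yew.
That is 6 leaves.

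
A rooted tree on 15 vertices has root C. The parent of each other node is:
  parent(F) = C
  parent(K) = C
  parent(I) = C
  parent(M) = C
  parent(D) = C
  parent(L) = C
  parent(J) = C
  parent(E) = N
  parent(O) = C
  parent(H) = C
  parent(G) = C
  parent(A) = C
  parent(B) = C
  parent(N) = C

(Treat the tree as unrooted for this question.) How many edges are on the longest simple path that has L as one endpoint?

3

The node farthest from L is E, via L-C-N-E — 3 edges.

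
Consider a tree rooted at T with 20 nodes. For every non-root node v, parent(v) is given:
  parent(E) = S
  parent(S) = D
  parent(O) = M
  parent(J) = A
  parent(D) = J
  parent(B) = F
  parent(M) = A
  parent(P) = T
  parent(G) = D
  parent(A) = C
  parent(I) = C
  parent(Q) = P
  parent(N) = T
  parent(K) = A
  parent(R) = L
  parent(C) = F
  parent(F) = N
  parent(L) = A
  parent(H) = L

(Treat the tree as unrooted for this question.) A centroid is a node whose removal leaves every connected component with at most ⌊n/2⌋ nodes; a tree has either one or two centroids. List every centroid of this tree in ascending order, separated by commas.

A

Delete A: the remaining components have sizes 8, 5, 3, 2, 1. Max 8 ≤ 10, so A is a centroid.
No neighbour of A does as well, so A is the unique centroid.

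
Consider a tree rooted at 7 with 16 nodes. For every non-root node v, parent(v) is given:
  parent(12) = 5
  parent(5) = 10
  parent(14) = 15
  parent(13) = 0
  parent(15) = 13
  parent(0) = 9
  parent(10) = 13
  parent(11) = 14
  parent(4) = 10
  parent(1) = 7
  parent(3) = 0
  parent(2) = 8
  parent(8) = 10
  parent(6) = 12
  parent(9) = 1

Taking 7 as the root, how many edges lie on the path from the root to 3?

4

Climbing from 3 to the root: 3 → 0 → 9 → 1 → 7. That's 4 steps.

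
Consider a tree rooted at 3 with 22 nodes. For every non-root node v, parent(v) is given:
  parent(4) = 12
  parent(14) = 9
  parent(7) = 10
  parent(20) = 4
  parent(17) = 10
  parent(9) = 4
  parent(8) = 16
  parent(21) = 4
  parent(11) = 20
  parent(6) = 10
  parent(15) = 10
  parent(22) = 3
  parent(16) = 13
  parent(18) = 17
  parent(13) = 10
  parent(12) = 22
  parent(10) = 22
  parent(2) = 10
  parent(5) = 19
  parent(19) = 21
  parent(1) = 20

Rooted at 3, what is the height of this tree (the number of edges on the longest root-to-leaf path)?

The longest root-to-leaf path is 3-22-12-4-21-19-5 (6 edges).

6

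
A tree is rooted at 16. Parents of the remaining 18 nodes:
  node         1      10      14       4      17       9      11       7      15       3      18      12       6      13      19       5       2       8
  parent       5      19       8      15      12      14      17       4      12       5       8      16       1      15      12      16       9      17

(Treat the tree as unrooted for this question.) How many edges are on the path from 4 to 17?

The path is 4 - 15 - 12 - 17, which has 3 edges.

3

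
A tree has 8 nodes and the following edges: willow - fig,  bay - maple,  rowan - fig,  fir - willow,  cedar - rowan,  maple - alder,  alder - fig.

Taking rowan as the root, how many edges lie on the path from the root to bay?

4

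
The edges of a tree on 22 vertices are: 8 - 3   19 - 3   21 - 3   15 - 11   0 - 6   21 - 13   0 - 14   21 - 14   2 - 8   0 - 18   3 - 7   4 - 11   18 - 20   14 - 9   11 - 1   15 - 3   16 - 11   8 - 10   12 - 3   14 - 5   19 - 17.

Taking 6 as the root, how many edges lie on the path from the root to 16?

7

6–0–14–21–3–15–11–16 — 7 edges.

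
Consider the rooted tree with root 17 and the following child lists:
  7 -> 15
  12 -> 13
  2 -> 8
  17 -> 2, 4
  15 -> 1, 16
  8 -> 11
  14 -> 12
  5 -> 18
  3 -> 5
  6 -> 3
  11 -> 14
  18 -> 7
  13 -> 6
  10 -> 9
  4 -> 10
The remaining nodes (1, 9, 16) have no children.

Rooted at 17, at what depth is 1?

Climbing from 1 to the root: 1 – 15 – 7 – 18 – 5 – 3 – 6 – 13 – 12 – 14 – 11 – 8 – 2 – 17. That's 13 steps.

13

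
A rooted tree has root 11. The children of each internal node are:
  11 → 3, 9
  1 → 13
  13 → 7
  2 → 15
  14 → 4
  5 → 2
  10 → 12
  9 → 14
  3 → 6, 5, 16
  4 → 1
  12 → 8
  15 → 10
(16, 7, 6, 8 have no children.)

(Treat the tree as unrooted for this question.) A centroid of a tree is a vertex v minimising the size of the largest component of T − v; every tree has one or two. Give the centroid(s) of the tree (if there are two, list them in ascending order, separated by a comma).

3

If 3 is removed the pieces have sizes 7, 6, 1, 1, all ≤ ⌊16/2⌋ = 8.
No neighbour of 3 does as well, so 3 is the unique centroid.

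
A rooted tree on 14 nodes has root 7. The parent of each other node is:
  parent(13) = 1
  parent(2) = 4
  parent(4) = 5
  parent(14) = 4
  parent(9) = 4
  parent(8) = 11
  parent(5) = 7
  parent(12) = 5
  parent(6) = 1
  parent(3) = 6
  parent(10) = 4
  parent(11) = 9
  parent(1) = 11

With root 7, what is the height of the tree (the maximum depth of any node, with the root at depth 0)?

7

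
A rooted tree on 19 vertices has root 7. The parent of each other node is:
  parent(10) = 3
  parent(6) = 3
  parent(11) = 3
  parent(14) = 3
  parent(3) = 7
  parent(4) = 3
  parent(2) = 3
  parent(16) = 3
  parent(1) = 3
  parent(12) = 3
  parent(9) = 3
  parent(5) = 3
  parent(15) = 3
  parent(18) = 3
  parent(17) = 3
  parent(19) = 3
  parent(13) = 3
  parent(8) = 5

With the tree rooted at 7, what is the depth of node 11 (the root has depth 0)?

Path from 7 to 11: 7 → 3 → 11, which has 2 edges.

2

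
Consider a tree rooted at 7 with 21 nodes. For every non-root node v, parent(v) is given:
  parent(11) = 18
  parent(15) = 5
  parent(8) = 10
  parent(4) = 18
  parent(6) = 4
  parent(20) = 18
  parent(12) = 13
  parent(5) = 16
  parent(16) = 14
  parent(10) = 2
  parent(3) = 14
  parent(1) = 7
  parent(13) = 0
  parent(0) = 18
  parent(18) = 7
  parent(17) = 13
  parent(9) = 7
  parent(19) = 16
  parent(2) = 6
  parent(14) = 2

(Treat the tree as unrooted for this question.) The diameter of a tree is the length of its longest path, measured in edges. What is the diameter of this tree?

10

BFS from 15 reaches 17 last, at distance 10; BFS from 17 confirms no node is farther.
Path: 15 - 5 - 16 - 14 - 2 - 6 - 4 - 18 - 0 - 13 - 17.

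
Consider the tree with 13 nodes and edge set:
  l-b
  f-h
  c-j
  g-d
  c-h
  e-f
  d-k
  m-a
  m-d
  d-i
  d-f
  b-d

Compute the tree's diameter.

BFS from j reaches a last, at distance 6; BFS from a confirms no node is farther.
Path: j-c-h-f-d-m-a.

6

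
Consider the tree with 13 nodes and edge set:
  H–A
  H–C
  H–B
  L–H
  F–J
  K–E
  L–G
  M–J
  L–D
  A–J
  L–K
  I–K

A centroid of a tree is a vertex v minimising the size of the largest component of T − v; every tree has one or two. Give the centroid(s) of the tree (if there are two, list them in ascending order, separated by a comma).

Delete H: the remaining components have sizes 6, 4, 1, 1. Max 6 ≤ 6, so H is a centroid.
Every other node leaves some component of size > 6, so the centroid is unique.

H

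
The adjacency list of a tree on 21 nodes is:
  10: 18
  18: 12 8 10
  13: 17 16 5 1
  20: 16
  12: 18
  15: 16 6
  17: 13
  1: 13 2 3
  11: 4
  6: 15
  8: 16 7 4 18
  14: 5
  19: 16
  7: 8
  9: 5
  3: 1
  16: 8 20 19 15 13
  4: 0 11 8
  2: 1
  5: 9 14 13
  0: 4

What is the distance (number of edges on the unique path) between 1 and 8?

Walking from 1: 1–13–16–8. Length 3.

3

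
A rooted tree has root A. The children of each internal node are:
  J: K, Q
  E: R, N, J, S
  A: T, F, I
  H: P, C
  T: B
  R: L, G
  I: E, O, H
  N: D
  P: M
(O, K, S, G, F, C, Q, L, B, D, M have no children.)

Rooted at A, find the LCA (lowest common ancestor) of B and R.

A

Ancestors of B (toward the root): B, T, A.
Ancestors of R: R, E, I, A.
The deepest node appearing in both lists is A.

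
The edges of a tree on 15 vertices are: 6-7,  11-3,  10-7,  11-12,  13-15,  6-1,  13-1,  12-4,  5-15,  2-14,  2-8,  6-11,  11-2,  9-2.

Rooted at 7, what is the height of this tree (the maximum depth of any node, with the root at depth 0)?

5

A deepest node is 5, reached by 7 → 6 → 1 → 13 → 15 → 5.
That path has 5 edges, so the height is 5.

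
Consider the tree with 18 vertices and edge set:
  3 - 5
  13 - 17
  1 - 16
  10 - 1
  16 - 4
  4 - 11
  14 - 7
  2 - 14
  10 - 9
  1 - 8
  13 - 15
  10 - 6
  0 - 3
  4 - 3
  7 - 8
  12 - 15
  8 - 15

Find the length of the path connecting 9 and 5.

6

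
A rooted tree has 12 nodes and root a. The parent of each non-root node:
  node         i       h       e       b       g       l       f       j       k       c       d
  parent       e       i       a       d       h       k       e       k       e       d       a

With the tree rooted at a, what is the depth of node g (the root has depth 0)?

4

Path from a to g: a – e – i – h – g, which has 4 edges.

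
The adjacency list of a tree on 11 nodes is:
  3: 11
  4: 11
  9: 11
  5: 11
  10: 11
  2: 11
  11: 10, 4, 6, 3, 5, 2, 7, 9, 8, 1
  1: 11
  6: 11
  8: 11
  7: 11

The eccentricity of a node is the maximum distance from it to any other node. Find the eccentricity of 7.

2

The node farthest from 7 is 2 (8, 4, 1, 10, 9, 6, 3, 5 also at distance 2), via 7–11–2 — 2 edges.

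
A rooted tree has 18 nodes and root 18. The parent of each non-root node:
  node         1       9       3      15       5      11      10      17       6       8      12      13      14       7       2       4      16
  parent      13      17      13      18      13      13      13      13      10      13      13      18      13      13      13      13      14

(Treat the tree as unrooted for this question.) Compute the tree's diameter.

Starting from 15, a farthest node is 6 at distance 4.
One longest path: 15–18–13–10–6.
So the diameter is 4.

4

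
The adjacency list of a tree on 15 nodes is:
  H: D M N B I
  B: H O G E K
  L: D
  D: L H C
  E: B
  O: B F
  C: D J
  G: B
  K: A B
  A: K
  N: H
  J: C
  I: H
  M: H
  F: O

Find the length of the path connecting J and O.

J – C – D – H – B – O: 5 edges.

5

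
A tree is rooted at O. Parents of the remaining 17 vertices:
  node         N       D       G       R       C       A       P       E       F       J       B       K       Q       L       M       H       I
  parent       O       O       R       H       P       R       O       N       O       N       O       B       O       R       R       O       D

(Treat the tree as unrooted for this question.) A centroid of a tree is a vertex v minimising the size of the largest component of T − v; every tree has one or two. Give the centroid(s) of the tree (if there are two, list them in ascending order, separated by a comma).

O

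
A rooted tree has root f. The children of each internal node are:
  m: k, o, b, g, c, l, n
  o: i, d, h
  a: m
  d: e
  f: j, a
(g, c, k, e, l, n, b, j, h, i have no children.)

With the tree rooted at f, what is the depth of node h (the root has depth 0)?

Path from f to h: f → a → m → o → h, which has 4 edges.

4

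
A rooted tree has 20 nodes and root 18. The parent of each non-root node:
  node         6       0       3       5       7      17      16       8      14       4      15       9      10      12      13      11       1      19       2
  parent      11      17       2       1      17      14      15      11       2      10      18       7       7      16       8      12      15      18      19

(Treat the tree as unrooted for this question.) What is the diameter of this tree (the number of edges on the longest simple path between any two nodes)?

A longest path is 13 – 8 – 11 – 12 – 16 – 15 – 18 – 19 – 2 – 14 – 17 – 7 – 10 – 4, with 13 edges.

13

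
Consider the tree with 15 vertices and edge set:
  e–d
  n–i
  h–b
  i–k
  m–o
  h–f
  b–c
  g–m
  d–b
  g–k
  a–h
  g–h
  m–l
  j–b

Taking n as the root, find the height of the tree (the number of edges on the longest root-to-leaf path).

7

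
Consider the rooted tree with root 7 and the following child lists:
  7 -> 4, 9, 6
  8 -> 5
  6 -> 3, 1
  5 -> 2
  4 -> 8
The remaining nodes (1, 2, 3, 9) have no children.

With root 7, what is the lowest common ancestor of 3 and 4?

7

Ancestors of 3 (toward the root): 3, 6, 7.
Ancestors of 4: 4, 7.
The deepest node appearing in both lists is 7.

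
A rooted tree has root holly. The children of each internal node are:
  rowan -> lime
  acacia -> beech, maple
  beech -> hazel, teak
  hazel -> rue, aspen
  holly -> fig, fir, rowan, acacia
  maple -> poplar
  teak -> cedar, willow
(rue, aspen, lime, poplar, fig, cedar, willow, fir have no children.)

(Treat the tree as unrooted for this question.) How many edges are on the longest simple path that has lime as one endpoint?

6

The node farthest from lime is cedar (willow, rue, aspen also at distance 6), via lime–rowan–holly–acacia–beech–teak–cedar — 6 edges.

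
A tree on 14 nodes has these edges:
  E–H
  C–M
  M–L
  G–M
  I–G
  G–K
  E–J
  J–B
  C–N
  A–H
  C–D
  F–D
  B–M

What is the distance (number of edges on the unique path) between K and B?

K–G–M–B: 3 edges.

3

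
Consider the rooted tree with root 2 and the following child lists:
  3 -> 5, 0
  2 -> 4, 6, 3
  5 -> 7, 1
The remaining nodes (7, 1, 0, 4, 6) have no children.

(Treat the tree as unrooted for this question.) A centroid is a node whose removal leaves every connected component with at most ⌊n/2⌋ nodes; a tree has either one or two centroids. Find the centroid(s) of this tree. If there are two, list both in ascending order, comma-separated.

Removing 3 splits the tree into components of sizes 3, 3, 1; the largest is 3 ≤ ⌊8/2⌋ = 4.
Every other node leaves some component of size > 4, so the centroid is unique.

3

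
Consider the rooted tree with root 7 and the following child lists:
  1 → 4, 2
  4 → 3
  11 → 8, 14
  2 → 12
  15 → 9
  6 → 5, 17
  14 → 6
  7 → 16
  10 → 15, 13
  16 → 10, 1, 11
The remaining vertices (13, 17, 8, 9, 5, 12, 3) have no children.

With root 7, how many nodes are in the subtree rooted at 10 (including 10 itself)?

4

The subtree rooted at 10 contains: 10, 13, 15, 9 — 4 nodes.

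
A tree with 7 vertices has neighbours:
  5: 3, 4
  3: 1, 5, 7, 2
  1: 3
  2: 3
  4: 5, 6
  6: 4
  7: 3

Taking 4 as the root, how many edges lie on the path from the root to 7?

Climbing from 7 to the root: 7 → 3 → 5 → 4. That's 3 steps.

3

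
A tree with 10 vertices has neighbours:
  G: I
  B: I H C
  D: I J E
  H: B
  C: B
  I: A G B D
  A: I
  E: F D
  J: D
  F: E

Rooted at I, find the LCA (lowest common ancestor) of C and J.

I

Ancestors of C (toward the root): C, B, I.
Ancestors of J: J, D, I.
The deepest node appearing in both lists is I.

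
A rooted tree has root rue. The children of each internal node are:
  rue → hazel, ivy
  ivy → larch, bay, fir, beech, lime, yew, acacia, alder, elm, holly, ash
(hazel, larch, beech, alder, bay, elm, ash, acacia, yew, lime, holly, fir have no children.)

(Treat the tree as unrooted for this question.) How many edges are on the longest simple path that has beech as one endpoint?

A farthest node from beech is hazel.
The path beech–ivy–rue–hazel has 3 edges.

3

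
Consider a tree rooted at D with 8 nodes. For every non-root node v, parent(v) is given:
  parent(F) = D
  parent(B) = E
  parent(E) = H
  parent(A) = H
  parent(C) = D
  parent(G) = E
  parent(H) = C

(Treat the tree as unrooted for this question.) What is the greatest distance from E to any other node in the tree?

Distances from E peak at 4, attained at F.
E-H-C-D-F

4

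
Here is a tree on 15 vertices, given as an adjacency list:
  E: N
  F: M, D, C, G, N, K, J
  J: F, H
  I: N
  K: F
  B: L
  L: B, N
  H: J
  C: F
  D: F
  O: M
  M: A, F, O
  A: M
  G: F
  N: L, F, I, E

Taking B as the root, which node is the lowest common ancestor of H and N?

H's ancestor chain is H, J, F, N, L, B and N's is N, L, B; they first meet at N.

N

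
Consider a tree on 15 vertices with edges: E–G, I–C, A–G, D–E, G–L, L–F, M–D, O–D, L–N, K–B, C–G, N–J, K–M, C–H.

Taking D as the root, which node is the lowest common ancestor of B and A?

B's ancestor chain is B, K, M, D and A's is A, G, E, D; they first meet at D.

D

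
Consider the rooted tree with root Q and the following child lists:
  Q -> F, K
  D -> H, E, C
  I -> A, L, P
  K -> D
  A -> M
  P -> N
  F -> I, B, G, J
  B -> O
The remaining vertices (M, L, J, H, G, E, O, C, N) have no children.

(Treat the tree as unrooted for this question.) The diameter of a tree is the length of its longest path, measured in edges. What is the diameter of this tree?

BFS from C reaches M last, at distance 7; BFS from M confirms no node is farther.
Path: C – D – K – Q – F – I – A – M.

7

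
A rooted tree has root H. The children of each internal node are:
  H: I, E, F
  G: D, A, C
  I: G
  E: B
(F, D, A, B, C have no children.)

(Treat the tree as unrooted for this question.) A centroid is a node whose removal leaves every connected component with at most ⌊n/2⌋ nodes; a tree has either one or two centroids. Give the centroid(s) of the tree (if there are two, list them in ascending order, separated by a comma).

If I is removed the pieces have sizes 4, 4, all ≤ ⌊9/2⌋ = 4.
Every other node leaves some component of size > 4, so the centroid is unique.

I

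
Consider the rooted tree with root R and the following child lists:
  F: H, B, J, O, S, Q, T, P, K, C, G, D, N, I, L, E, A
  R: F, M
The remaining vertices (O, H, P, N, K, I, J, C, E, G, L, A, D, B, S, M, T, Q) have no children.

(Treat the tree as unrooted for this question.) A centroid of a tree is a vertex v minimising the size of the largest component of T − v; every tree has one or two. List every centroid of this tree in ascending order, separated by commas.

F

If F is removed the pieces have sizes 2, 1, 1, 1, 1, 1, 1, 1, 1, 1, 1, 1, 1, 1, 1, 1, 1, 1, all ≤ ⌊20/2⌋ = 10.
Every other node leaves some component of size > 10, so the centroid is unique.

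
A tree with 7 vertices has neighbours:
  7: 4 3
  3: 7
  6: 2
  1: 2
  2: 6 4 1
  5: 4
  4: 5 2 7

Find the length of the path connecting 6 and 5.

6 – 2 – 4 – 5: 3 edges.

3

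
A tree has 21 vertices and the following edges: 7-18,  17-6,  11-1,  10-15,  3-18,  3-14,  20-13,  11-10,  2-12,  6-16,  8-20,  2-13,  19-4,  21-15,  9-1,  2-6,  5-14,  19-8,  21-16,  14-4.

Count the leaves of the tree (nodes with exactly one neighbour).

5

Exactly 5 nodes have a single neighbour: 5, 7, 9, 12, 17.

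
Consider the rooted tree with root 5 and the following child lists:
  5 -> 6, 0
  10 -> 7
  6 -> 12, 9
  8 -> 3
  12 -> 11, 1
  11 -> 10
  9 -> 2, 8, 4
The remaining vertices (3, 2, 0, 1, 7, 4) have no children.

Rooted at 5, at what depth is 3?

4

Climbing from 3 to the root: 3–8–9–6–5. That's 4 steps.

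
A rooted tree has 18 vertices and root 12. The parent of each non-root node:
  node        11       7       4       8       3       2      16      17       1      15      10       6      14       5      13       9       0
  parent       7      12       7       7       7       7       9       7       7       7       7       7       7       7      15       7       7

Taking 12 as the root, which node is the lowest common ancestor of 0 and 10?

0's ancestor chain is 0, 7, 12 and 10's is 10, 7, 12; they first meet at 7.

7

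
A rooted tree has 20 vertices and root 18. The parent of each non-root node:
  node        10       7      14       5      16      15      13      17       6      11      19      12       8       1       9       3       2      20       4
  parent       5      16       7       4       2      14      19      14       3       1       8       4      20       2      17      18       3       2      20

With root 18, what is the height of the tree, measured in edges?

A deepest node is 9, reached by 18 – 3 – 2 – 16 – 7 – 14 – 17 – 9.
That path has 7 edges, so the height is 7.

7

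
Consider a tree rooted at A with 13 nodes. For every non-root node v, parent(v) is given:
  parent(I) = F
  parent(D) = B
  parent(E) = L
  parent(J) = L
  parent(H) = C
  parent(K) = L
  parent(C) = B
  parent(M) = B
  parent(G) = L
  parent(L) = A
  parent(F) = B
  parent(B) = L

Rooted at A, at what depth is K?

2

Climbing from K to the root: K–L–A. That's 2 steps.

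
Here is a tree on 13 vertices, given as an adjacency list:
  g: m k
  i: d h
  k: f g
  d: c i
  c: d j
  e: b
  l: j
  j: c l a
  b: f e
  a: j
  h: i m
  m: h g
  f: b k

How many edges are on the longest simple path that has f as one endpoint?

Distances from f peak at 9, attained at a (l also at distance 9).
f-k-g-m-h-i-d-c-j-a

9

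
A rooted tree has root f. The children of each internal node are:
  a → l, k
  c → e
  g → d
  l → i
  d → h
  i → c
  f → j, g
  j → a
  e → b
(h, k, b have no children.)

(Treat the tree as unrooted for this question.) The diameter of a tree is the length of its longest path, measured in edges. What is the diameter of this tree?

10

Starting from h, a farthest node is b at distance 10.
One longest path: h-d-g-f-j-a-l-i-c-e-b.
So the diameter is 10.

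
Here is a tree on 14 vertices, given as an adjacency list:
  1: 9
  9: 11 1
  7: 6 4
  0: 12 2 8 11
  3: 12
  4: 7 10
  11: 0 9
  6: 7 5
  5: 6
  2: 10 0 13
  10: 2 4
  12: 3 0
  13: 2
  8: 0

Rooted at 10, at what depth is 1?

5

Climbing from 1 to the root: 1 → 9 → 11 → 0 → 2 → 10. That's 5 steps.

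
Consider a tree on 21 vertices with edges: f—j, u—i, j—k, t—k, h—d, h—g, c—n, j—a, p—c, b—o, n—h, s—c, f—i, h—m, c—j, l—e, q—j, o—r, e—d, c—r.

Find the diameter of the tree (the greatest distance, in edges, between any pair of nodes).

Starting from u, a farthest node is l at distance 9.
One longest path: u–i–f–j–c–n–h–d–e–l.
So the diameter is 9.

9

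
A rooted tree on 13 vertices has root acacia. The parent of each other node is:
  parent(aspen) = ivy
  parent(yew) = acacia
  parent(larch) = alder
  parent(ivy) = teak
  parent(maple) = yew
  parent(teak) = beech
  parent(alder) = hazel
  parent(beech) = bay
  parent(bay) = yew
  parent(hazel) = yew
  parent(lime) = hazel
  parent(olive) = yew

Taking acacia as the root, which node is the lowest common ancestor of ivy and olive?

Path ivy→root: ivy teak beech bay yew acacia; path olive→root: olive yew acacia.
First common node: yew.

yew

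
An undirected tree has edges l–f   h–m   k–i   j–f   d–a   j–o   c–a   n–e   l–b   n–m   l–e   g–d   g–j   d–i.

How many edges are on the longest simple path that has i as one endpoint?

9

The node farthest from i is h, via i-d-g-j-f-l-e-n-m-h — 9 edges.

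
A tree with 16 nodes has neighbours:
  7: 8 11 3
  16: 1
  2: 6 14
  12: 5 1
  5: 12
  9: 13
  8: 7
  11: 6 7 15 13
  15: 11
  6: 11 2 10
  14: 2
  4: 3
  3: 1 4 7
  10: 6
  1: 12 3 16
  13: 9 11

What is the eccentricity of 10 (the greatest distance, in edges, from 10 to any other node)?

7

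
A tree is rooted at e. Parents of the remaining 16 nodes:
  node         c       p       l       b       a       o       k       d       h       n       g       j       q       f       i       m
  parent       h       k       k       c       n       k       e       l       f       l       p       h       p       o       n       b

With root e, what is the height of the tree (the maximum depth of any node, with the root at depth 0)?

7

A deepest node is m, reached by e-k-o-f-h-c-b-m.
That path has 7 edges, so the height is 7.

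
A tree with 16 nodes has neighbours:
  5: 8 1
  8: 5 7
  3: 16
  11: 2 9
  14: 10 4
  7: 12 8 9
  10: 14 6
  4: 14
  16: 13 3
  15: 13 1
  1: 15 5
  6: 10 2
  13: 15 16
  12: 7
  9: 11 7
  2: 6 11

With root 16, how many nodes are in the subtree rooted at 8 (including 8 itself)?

10

8's subtree: {8, 7, 12, 9, 11, 2, 6, 10, 14, 4}, size 10.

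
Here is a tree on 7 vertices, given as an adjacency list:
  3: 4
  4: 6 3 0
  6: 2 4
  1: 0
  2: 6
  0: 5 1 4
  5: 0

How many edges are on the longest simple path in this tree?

4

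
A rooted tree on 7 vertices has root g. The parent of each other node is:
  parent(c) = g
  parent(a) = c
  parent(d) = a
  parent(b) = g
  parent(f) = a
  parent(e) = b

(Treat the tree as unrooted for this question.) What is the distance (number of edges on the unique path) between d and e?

5

Walking from d: d - a - c - g - b - e. Length 5.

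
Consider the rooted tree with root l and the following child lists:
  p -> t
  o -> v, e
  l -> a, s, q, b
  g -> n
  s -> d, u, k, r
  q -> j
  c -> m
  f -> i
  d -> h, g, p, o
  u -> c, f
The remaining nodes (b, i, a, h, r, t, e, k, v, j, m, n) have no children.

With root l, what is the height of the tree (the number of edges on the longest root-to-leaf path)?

4

The longest root-to-leaf path is l → s → d → o → v (4 edges).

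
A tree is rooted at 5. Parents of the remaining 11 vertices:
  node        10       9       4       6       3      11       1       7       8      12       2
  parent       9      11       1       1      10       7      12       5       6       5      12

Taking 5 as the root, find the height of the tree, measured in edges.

5

A deepest node is 3, reached by 5 – 7 – 11 – 9 – 10 – 3.
That path has 5 edges, so the height is 5.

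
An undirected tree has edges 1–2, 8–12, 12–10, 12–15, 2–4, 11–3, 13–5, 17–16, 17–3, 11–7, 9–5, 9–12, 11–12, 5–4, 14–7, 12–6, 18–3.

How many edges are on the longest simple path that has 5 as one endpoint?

6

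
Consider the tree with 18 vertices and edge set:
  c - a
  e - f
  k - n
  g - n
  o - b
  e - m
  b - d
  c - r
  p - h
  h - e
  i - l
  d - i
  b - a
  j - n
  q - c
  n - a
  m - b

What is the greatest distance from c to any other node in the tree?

The node farthest from c is p, via c–a–b–m–e–h–p — 6 edges.

6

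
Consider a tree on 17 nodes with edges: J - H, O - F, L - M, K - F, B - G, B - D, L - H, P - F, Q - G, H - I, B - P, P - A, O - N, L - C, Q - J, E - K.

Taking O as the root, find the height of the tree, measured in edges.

9

The longest root-to-leaf path is O-F-P-B-G-Q-J-H-L-C (9 edges).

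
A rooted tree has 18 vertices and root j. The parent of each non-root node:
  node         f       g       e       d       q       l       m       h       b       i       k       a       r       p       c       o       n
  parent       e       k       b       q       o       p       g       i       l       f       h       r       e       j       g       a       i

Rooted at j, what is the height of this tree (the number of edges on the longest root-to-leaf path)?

10

The longest root-to-leaf path is j–p–l–b–e–f–i–h–k–g–m (10 edges).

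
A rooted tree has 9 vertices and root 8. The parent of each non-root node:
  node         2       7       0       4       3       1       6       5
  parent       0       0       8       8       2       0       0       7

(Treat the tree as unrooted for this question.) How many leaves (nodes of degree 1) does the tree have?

Exactly 5 nodes have a single neighbour: 1, 3, 4, 5, 6.

5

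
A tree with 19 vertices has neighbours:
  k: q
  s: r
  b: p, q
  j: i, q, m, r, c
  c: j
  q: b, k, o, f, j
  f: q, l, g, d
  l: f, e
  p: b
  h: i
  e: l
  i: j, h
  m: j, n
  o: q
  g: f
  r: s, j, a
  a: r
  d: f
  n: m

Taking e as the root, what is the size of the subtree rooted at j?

9

Descendants of j (including itself): j, i, c, m, r, h, n, s, a. That's 9.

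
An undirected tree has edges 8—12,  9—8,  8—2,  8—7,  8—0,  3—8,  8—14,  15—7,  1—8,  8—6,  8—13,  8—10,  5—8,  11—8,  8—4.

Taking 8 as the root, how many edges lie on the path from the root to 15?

2

8 → 7 → 15 — 2 edges.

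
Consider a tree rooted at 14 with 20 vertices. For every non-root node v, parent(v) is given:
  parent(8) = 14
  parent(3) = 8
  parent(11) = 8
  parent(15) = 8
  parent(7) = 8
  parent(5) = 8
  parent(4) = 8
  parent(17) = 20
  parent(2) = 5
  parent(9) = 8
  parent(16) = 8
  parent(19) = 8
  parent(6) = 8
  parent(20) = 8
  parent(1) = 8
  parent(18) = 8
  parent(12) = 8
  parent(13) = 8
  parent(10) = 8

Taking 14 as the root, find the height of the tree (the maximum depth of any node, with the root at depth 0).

The longest root-to-leaf path is 14–8–20–17 (3 edges).

3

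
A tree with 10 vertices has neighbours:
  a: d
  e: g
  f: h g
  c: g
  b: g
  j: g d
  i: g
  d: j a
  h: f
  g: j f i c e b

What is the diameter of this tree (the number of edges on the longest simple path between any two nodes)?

Starting from a, a farthest node is h at distance 5.
One longest path: a – d – j – g – f – h.
So the diameter is 5.

5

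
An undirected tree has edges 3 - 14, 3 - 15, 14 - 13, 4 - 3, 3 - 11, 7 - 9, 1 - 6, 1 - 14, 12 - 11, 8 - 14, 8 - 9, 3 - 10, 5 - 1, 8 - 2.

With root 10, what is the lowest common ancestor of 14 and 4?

3

14's ancestor chain is 14, 3, 10 and 4's is 4, 3, 10; they first meet at 3.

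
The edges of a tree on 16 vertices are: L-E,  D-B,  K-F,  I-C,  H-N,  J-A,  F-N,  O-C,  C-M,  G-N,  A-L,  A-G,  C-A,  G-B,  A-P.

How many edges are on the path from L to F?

L - A - G - N - F: 4 edges.

4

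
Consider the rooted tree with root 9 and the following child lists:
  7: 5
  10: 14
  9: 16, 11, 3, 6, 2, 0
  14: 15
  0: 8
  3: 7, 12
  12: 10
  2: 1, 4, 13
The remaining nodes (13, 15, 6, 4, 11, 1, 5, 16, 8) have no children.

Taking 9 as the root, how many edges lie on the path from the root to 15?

5

9–3–12–10–14–15 — 5 edges.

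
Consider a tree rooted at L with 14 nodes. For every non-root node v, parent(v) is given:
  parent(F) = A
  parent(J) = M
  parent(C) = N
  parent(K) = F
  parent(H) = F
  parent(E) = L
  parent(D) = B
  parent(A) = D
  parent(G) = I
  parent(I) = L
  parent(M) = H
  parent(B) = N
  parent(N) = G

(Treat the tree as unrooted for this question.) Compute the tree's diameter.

11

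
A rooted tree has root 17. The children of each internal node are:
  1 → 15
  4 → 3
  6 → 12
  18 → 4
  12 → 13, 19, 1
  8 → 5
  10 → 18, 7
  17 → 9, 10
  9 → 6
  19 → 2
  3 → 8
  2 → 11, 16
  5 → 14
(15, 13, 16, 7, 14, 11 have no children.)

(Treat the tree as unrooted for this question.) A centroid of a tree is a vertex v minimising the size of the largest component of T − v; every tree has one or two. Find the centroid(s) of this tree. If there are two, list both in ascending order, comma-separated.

Delete 9: the remaining components have sizes 9, 9. Max 9 ≤ 9, so 9 is a centroid.
Every other node leaves some component of size > 9, so the centroid is unique.

9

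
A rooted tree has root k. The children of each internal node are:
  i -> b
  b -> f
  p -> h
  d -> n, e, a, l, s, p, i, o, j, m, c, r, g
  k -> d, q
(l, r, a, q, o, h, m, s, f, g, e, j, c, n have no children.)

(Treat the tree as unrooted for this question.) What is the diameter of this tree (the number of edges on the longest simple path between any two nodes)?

5

A longest path is f–b–i–d–k–q, with 5 edges.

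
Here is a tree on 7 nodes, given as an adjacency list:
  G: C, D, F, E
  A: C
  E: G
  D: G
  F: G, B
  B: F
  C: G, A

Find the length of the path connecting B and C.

3

Walking from B: B–F–G–C. Length 3.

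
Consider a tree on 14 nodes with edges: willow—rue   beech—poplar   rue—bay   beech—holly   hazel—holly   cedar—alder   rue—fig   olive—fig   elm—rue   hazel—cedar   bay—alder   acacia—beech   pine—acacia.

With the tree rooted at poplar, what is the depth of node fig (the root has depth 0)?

8

Path from poplar to fig: poplar – beech – holly – hazel – cedar – alder – bay – rue – fig, which has 8 edges.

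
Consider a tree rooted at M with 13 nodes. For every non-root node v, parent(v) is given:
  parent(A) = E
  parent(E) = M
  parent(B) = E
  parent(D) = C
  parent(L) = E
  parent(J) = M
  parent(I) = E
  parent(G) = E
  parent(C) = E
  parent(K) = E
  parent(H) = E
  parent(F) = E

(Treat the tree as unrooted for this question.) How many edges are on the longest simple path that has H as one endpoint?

3

Distances from H peak at 3, attained at J (D also at distance 3).
H-E-M-J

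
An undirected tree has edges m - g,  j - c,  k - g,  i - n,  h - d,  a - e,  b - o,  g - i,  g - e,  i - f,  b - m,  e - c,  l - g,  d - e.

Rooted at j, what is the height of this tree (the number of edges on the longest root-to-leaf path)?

The longest root-to-leaf path is j – c – e – g – m – b – o (6 edges).

6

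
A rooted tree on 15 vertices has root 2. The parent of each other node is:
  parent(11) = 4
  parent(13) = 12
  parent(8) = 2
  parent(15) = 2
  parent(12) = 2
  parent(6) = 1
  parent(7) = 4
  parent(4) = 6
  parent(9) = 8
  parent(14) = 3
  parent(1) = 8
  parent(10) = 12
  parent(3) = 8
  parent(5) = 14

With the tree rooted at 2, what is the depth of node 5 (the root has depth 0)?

4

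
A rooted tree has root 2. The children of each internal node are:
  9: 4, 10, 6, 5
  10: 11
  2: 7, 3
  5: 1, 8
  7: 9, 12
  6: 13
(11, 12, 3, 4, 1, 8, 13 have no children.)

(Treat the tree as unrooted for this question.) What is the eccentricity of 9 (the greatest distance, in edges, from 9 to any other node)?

3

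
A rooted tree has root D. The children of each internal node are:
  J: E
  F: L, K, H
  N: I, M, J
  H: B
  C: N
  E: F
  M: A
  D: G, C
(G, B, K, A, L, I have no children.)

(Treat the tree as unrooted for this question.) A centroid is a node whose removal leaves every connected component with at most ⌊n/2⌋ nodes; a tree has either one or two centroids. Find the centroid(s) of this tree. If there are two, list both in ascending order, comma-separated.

Delete N: the remaining components have sizes 7, 3, 2, 1. Max 7 ≤ 7, so N is a centroid.
Its neighbour J also leaves a largest component of size 7, so both are centroids.

J, N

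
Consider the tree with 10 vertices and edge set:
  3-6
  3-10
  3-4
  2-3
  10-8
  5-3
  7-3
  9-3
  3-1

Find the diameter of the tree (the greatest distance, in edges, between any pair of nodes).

3

Starting from 8, a farthest node is 6 at distance 3.
One longest path: 8 – 10 – 3 – 6.
So the diameter is 3.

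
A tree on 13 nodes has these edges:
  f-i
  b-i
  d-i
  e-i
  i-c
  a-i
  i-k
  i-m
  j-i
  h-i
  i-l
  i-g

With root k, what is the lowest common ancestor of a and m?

i

a's ancestor chain is a, i, k and m's is m, i, k; they first meet at i.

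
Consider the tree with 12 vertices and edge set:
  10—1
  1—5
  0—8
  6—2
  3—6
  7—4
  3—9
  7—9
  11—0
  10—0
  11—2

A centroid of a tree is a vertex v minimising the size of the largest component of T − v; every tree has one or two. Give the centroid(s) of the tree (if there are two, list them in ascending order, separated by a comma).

If 11 is removed the pieces have sizes 6, 5, all ≤ ⌊12/2⌋ = 6.
2 is adjacent to 11 and is also a centroid (the largest component after removing it is likewise 6).

2, 11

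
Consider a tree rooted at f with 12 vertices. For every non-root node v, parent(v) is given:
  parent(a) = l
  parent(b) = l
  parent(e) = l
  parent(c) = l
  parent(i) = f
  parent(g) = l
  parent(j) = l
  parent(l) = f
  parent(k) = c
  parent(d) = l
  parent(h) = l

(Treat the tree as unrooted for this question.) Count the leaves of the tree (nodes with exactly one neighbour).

Degree-1 nodes: a, b, d, e, g, h, i, j, k — 9 of them.

9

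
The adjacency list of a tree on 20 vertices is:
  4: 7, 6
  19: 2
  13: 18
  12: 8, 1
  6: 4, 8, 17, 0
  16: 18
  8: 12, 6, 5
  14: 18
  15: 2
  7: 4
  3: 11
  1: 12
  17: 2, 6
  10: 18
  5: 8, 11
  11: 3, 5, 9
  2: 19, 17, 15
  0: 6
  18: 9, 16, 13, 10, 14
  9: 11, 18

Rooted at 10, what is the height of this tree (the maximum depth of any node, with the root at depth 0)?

9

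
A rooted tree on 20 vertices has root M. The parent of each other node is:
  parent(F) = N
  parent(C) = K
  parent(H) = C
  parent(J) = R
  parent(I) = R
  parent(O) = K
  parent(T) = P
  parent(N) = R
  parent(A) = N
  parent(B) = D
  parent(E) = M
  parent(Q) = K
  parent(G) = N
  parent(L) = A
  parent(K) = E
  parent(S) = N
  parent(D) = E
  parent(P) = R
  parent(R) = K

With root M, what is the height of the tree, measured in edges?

6

A deepest node is L, reached by M – E – K – R – N – A – L.
That path has 6 edges, so the height is 6.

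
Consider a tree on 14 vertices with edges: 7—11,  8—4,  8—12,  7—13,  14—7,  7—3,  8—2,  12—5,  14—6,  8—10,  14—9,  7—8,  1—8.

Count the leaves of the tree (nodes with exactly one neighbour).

The leaves are 1, 2, 3, 4, 5, 6, 9, 10, 11, 13.
That is 10 leaves.

10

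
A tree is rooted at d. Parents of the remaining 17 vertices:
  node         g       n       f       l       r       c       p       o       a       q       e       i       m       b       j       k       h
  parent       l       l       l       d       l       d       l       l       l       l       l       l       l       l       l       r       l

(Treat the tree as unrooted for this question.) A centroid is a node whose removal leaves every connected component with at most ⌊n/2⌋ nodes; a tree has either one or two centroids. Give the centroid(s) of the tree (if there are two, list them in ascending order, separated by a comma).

Removing l splits the tree into components of sizes 2, 2, 1, 1, 1, 1, 1, 1, 1, 1, 1, 1, 1, 1, 1; the largest is 2 ≤ ⌊18/2⌋ = 9.
No neighbour of l does as well, so l is the unique centroid.

l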